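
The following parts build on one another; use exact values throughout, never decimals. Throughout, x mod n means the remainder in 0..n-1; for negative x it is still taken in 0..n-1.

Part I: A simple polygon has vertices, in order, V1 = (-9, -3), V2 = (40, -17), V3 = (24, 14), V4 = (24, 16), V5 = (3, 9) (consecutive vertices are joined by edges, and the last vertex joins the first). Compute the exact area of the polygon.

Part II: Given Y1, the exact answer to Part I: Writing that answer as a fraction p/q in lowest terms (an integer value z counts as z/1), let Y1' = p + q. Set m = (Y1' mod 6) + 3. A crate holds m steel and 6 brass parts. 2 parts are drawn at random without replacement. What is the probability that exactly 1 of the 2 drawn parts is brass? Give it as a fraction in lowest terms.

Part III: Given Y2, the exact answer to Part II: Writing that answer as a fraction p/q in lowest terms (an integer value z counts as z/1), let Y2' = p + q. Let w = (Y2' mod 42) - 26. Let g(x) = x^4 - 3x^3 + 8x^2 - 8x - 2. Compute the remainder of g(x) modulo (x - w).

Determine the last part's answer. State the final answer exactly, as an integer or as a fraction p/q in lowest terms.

Part I: cross terms: (-9*-17 - 40*-3)=273, (40*14 - 24*-17)=968, (24*16 - 24*14)=48, (24*9 - 3*16)=168, (3*-3 - -9*9)=72; twice the area = |1529| = 1529; area = 1529/2; answer 1529/2
Part II: Y1 = 1529/2; threaded value p + q = 1531; m = 4; total draws C(10,2) = 45; favorable C(6,1)*C(4,1) = 24; P = 8/15; answer 8/15
Part III: Y2 = 8/15; threaded value p + q = 23; w = -3; remainder = value at the root: 1*(-3)^4 - 3*(-3)^3 + 8*(-3)^2 - 8*(-3)^1 - 2 = (81) + (81) + (72) + (24) + (-2) = 256; answer 256

256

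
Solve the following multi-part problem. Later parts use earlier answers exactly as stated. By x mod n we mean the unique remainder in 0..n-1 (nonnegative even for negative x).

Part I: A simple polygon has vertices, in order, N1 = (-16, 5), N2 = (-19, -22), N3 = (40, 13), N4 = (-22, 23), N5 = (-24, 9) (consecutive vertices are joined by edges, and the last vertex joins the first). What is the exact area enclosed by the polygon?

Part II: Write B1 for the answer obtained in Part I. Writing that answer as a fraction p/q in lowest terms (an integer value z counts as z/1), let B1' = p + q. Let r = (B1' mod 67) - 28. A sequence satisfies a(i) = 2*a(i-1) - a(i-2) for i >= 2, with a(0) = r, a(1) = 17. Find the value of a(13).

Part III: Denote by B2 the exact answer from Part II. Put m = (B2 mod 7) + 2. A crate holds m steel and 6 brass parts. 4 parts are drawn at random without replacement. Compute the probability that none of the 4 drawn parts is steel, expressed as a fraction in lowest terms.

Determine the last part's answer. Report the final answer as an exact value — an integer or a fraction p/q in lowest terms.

Part I: cross terms: (-16*-22 - -19*5)=447, (-19*13 - 40*-22)=633, (40*23 - -22*13)=1206, (-22*9 - -24*23)=354, (-24*5 - -16*9)=24; twice the area = |2664| = 2664; area = 1332; answer 1332
Part II: B1 = 1332; threaded value p + q = 1333; r = 32; a(2) = 2*(17) - 1*(32) = 2; iterating: a(2)=2, a(3)=-13, a(4)=-28, a(5)=-43, a(6)=-58, a(7)=-73, a(8)=-88, a(9)=-103, a(10)=-118, a(11)=-133, a(12)=-148, a(13)=-163; answer -163
Part III: B2 = -163; m = 7; total draws C(13,4) = 715; favorable C(6,4) = 15; P = 3/143; answer 3/143

3/143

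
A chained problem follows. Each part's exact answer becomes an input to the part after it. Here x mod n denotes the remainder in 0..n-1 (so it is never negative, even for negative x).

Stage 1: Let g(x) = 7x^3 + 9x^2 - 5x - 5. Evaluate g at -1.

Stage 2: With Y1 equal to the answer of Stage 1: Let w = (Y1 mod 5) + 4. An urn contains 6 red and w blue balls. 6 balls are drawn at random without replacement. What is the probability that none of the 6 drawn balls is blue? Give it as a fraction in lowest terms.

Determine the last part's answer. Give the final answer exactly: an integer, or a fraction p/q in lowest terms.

Stage 1: 7*(-1)^3 + 9*(-1)^2 - 5*(-1)^1 - 5 = (-7) + (9) + (5) + (-5) = 2; answer 2
Stage 2: Y1 = 2; w = 6; total draws C(12,6) = 924; favorable C(6,6) = 1; P = 1/924; answer 1/924

1/924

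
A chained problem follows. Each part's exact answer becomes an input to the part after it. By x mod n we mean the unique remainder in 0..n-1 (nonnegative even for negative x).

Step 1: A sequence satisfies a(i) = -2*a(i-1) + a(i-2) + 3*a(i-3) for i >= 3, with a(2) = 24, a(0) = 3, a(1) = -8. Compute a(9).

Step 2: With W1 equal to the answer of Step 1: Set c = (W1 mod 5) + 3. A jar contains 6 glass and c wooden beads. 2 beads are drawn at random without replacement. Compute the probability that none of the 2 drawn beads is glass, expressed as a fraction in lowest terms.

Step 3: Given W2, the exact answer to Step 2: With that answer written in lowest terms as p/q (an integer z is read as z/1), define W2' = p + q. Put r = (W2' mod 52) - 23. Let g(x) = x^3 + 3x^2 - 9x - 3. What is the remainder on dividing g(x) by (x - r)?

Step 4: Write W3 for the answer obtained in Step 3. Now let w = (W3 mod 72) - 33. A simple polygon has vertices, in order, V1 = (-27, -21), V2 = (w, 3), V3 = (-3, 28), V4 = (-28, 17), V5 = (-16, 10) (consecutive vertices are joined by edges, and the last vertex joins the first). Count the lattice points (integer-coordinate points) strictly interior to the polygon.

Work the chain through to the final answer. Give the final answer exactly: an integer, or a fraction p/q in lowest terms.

Step 1: a(3) = -2*(24) + 1*(-8) + 3*(3) = -47; iterating: a(3)=-47, a(4)=94, a(5)=-163, a(6)=279, a(7)=-439, a(8)=668, a(9)=-938; answer -938
Step 2: W1 = -938; c = 5; total draws C(11,2) = 55; favorable C(5,2) = 10; P = 2/11; answer 2/11
Step 3: W2 = 2/11; threaded value p + q = 13; r = -10; remainder = value at the root: 1*(-10)^3 + 3*(-10)^2 - 9*(-10)^1 - 3 = (-1000) + (300) + (90) + (-3) = -613; answer -613
Step 4: W3 = -613; w = 2; cross terms: (-27*3 - 2*-21)=-39, (2*28 - -3*3)=65, (-3*17 - -28*28)=733, (-28*10 - -16*17)=-8, (-16*-21 - -27*10)=606; twice the area = |1357| = 1357; area = 1357/2; boundary points = 1 + 5 + 1 + 1 + 1 = 9; strictly interior points = area - boundary/2 + 1 = 675; answer 675

675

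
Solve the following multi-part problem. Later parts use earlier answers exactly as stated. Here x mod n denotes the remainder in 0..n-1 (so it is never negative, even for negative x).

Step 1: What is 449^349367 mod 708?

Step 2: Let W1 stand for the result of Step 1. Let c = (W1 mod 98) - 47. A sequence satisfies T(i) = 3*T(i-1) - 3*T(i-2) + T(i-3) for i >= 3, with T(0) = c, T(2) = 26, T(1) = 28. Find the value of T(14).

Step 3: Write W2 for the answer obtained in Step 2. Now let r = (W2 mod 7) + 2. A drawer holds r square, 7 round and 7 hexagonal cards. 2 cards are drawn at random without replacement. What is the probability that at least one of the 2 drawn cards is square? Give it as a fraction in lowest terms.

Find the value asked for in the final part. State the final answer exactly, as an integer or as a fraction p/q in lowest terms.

Step 1: squarings mod 708: 449^1=449, 449^2=529, 449^4=181, 449^8=193, 449^16=433, 449^32=577, 449^64=169, 449^128=241, 449^256=25, 449^512=625, 449^1024=517, 449^2048=373, 449^4096=361, 449^8192=49, 449^16384=277, 449^32768=265, 449^65536=133, 449^131072=697, 449^262144=121; 449^349367 = 449^1 * 449^2 * 449^4 * 449^16 * 449^32 * 449^128 * 449^1024 * 449^4096 * 449^16384 * 449^65536 * 449^262144 = 653 (mod 708); answer 653
Step 2: W1 = 653; c = 18; T(3) = 3*(26) - 3*(28) + 1*(18) = 12; iterating: T(3)=12, T(4)=-14, T(5)=-52, T(6)=-102, T(7)=-164, T(8)=-238, T(9)=-324, T(10)=-422, T(11)=-532, T(12)=-654, T(13)=-788, T(14)=-934; answer -934
Step 3: W2 = -934; r = 6; total draws C(20,2) = 190; complement C(14,2) = 91; favorable 190 - 91 = 99; P = 99/190; answer 99/190

99/190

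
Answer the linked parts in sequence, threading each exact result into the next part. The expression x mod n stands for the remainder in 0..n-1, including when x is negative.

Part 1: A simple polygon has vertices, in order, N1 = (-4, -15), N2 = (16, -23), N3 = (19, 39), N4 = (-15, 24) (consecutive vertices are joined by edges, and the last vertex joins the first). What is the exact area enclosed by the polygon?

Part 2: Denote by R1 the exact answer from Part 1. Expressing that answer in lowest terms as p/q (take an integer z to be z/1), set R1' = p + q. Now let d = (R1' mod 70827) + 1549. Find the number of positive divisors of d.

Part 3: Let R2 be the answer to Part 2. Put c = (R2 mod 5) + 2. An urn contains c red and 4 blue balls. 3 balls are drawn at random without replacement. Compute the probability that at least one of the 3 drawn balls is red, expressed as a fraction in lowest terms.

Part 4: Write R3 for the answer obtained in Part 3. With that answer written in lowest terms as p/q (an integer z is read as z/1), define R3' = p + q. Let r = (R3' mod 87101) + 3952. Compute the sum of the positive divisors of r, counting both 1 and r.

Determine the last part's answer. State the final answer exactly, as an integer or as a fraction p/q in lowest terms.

6144

Part 1: cross terms: (-4*-23 - 16*-15)=332, (16*39 - 19*-23)=1061, (19*24 - -15*39)=1041, (-15*-15 - -4*24)=321; twice the area = |2755| = 2755; area = 2755/2; answer 2755/2
Part 2: R1 = 2755/2; threaded value p + q = 2757; d = 4306; 4306 = 2 * 2153; number of divisors = (1+1) * (1+1) = 4; answer 4
Part 3: R2 = 4; c = 6; total draws C(10,3) = 120; complement C(4,3) = 4; favorable 120 - 4 = 116; P = 29/30; answer 29/30
Part 4: R3 = 29/30; threaded value p + q = 59; r = 4011; 4011 = 3 * 7 * 191; sigma = (1 + 3) * (1 + 7) * (1 + 191) = 4 * 8 * 192 = 6144; answer 6144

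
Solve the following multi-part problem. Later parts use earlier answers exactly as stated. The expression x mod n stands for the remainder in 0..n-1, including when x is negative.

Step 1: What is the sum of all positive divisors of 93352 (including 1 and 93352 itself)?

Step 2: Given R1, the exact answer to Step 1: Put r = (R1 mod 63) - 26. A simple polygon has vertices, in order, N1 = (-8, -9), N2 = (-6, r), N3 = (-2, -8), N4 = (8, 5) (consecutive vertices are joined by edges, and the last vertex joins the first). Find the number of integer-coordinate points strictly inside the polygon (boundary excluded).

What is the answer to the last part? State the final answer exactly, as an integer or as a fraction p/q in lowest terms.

Step 1: 93352 = 2^3 * 7 * 1667; sigma = (1 + 2 + 4 + 8) * (1 + 7) * (1 + 1667) = 15 * 8 * 1668 = 200160; answer 200160
Step 2: R1 = 200160; r = -17; cross terms: (-8*-17 - -6*-9)=82, (-6*-8 - -2*-17)=14, (-2*5 - 8*-8)=54, (8*-9 - -8*5)=-32; twice the area = |118| = 118; area = 59; boundary points = 2 + 1 + 1 + 2 = 6; strictly interior points = area - boundary/2 + 1 = 57; answer 57

57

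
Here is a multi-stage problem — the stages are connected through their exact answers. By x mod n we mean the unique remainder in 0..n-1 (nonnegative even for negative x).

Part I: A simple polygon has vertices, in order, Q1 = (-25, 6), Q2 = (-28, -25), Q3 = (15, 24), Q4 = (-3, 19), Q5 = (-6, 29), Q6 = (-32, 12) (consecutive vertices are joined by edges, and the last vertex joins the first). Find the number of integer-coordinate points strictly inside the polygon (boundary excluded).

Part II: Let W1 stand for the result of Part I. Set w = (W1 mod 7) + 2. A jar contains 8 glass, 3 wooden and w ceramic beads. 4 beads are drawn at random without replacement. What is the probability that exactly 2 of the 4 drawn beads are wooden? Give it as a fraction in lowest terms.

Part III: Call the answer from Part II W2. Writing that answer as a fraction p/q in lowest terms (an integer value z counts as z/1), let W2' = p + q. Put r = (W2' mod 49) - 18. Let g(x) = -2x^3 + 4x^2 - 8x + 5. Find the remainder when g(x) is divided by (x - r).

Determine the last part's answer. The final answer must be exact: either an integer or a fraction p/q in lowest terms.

-2971

Part I: cross terms: (-25*-25 - -28*6)=793, (-28*24 - 15*-25)=-297, (15*19 - -3*24)=357, (-3*29 - -6*19)=27, (-6*12 - -32*29)=856, (-32*6 - -25*12)=108; twice the area = |1844| = 1844; area = 922; boundary points = 1 + 1 + 1 + 1 + 1 + 1 = 6; strictly interior points = area - boundary/2 + 1 = 920; answer 920
Part II: W1 = 920; w = 5; total draws C(16,4) = 1820; favorable C(3,2)*C(13,2) = 234; P = 9/70; answer 9/70
Part III: W2 = 9/70; threaded value p + q = 79; r = 12; remainder = value at the root: -2*(12)^3 + 4*(12)^2 - 8*(12)^1 + 5 = (-3456) + (576) + (-96) + (5) = -2971; answer -2971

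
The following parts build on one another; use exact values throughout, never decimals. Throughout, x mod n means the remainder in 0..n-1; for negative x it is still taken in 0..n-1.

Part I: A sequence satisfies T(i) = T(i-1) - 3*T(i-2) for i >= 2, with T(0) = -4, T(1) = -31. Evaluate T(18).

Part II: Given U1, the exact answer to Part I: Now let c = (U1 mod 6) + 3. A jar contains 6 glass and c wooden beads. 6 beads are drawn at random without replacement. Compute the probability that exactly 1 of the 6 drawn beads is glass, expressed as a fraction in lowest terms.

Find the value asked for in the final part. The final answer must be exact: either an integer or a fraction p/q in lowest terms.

Part I: T(2) = 1*(-31) - 3*(-4) = -19; iterating: T(2)=-19, T(3)=74, T(4)=131, T(5)=-91, T(6)=-484, T(7)=-211, T(8)=1241, T(9)=1874, T(10)=-1849, T(11)=-7471, T(12)=-1924, T(13)=20489, T(14)=26261, T(15)=-35206, T(16)=-113989, T(17)=-8371, T(18)=333596; answer 333596
Part II: U1 = 333596; c = 5; total draws C(11,6) = 462; favorable C(6,1)*C(5,5) = 6; P = 1/77; answer 1/77

1/77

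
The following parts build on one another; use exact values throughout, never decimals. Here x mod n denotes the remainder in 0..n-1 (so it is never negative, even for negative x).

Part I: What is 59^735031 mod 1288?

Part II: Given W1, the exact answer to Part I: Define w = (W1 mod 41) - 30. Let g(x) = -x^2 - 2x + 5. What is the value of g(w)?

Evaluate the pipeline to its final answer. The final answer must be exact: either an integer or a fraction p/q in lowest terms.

-190

Part I: squarings mod 1288: 59^1=59, 59^2=905, 59^4=1145, 59^8=1129, 59^16=809, 59^32=177, 59^64=417, 59^128=9, 59^256=81, 59^512=121, 59^1024=473, 59^2048=905, 59^4096=1145, 59^8192=1129, 59^16384=809, 59^32768=177, 59^65536=417, 59^131072=9, 59^262144=81, 59^524288=121; 59^735031 = 59^1 * 59^2 * 59^4 * 59^16 * 59^32 * 59^256 * 59^512 * 59^1024 * 59^4096 * 59^8192 * 59^65536 * 59^131072 * 59^524288 = 507 (mod 1288); answer 507
Part II: W1 = 507; w = -15; -1*(-15)^2 - 2*(-15)^1 + 5 = (-225) + (30) + (5) = -190; answer -190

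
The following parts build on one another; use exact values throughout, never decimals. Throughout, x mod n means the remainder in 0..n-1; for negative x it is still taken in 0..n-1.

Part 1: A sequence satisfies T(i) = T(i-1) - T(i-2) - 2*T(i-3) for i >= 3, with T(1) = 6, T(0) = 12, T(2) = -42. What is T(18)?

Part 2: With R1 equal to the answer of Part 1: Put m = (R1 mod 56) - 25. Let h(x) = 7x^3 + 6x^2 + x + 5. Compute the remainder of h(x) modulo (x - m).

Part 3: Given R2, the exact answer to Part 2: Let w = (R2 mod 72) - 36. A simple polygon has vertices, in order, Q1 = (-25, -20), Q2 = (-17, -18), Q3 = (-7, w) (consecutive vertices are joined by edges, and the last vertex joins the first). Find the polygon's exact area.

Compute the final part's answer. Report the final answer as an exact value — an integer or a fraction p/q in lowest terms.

26

Part 1: T(3) = 1*(-42) - 1*(6) - 2*(12) = -72; iterating: T(3)=-72, T(4)=-42, T(5)=114, T(6)=300, T(7)=270, T(8)=-258, T(9)=-1128, T(10)=-1410, T(11)=234, T(12)=3900, T(13)=6486, T(14)=2118, T(15)=-12168, T(16)=-27258, T(17)=-19326, T(18)=32268; answer 32268
Part 2: R1 = 32268; m = -13; remainder = value at the root: 7*(-13)^3 + 6*(-13)^2 + 1*(-13)^1 + 5 = (-15379) + (1014) + (-13) + (5) = -14373; answer -14373
Part 3: R2 = -14373; w = -9; cross terms: (-25*-18 - -17*-20)=110, (-17*-9 - -7*-18)=27, (-7*-20 - -25*-9)=-85; twice the area = |52| = 52; area = 26; answer 26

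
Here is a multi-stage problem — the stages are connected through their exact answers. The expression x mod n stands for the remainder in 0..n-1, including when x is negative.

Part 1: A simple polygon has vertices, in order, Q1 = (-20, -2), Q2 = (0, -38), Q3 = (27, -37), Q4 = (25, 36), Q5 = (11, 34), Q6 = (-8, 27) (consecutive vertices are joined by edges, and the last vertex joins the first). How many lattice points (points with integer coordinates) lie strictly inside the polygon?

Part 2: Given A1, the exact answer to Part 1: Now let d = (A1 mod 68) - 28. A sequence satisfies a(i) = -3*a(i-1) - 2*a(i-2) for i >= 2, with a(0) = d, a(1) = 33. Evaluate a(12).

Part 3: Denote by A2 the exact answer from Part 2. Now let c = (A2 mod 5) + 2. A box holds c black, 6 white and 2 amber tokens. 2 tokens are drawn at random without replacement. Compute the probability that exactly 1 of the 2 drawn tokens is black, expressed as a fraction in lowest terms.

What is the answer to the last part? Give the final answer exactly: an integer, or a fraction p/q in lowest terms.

Part 1: cross terms: (-20*-38 - 0*-2)=760, (0*-37 - 27*-38)=1026, (27*36 - 25*-37)=1897, (25*34 - 11*36)=454, (11*27 - -8*34)=569, (-8*-2 - -20*27)=556; twice the area = |5262| = 5262; area = 2631; boundary points = 4 + 1 + 1 + 2 + 1 + 1 = 10; strictly interior points = area - boundary/2 + 1 = 2627; answer 2627
Part 2: A1 = 2627; d = 15; a(2) = -3*(33) - 2*(15) = -129; iterating: a(2)=-129, a(3)=321, a(4)=-705, a(5)=1473, a(6)=-3009, a(7)=6081, a(8)=-12225, a(9)=24513, a(10)=-49089, a(11)=98241, a(12)=-196545; answer -196545
Part 3: A2 = -196545; c = 2; total draws C(10,2) = 45; favorable C(2,1)*C(8,1) = 16; P = 16/45; answer 16/45

16/45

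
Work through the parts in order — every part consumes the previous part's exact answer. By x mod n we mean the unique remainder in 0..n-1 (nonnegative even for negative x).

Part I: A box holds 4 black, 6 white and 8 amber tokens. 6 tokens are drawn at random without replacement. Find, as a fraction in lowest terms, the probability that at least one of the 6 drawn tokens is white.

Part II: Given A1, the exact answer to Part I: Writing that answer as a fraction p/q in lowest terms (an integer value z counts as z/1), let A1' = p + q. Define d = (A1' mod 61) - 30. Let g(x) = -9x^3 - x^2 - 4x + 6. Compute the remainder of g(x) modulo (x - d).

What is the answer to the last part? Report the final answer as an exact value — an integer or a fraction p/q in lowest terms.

157618

Part I: total draws C(18,6) = 18564; complement C(12,6) = 924; favorable 18564 - 924 = 17640; P = 210/221; answer 210/221
Part II: A1 = 210/221; threaded value p + q = 431; d = -26; remainder = value at the root: -9*(-26)^3 - 1*(-26)^2 - 4*(-26)^1 + 6 = (158184) + (-676) + (104) + (6) = 157618; answer 157618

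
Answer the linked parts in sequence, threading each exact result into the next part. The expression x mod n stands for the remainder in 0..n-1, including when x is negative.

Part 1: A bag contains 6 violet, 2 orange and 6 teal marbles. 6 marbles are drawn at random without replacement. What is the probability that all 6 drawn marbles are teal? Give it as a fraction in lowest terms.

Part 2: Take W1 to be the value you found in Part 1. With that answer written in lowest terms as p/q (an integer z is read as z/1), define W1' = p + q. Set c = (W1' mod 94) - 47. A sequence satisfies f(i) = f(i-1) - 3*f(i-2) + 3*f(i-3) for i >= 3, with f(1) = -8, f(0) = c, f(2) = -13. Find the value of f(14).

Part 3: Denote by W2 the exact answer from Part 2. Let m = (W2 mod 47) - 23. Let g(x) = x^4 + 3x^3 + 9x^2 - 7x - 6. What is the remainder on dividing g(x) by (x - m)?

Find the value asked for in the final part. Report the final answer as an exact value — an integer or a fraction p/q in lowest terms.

Part 1: total draws C(14,6) = 3003; favorable C(6,6) = 1; P = 1/3003; answer 1/3003
Part 2: W1 = 1/3003; threaded value p + q = 3004; c = 43; f(3) = 1*(-13) - 3*(-8) + 3*(43) = 140; iterating: f(3)=140, f(4)=155, f(5)=-304, f(6)=-349, f(7)=1028, f(8)=1163, f(9)=-2968, f(10)=-3373, f(11)=9020, f(12)=10235, f(13)=-26944, f(14)=-30589; answer -30589
Part 3: W2 = -30589; m = -15; remainder = value at the root: 1*(-15)^4 + 3*(-15)^3 + 9*(-15)^2 - 7*(-15)^1 - 6 = (50625) + (-10125) + (2025) + (105) + (-6) = 42624; answer 42624

42624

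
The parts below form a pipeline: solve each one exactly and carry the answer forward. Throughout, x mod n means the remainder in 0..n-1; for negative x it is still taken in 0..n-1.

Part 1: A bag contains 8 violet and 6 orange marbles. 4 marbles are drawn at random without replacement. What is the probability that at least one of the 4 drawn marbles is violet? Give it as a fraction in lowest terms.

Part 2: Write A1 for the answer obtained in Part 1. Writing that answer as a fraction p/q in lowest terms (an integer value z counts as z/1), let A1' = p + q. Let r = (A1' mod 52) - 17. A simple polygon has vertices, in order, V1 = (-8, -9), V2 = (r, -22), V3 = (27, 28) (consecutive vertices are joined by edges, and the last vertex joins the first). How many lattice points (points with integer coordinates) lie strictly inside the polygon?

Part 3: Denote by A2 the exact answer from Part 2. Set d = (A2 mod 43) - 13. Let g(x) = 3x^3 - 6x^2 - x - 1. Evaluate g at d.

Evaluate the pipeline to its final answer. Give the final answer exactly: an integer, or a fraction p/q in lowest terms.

-1317

Part 1: total draws C(14,4) = 1001; complement C(6,4) = 15; favorable 1001 - 15 = 986; P = 986/1001; answer 986/1001
Part 2: A1 = 986/1001; threaded value p + q = 1987; r = -6; cross terms: (-8*-22 - -6*-9)=122, (-6*28 - 27*-22)=426, (27*-9 - -8*28)=-19; twice the area = |529| = 529; area = 529/2; boundary points = 1 + 1 + 1 = 3; strictly interior points = area - boundary/2 + 1 = 264; answer 264
Part 3: A2 = 264; d = -7; 3*(-7)^3 - 6*(-7)^2 - 1*(-7)^1 - 1 = (-1029) + (-294) + (7) + (-1) = -1317; answer -1317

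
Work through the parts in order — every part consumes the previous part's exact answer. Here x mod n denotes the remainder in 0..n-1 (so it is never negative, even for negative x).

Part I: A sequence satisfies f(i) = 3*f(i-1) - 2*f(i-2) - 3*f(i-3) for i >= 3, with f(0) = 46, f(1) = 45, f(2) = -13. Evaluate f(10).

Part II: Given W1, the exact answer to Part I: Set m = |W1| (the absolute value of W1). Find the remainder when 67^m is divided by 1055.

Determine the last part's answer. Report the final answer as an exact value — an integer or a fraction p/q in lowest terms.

88

Part I: f(3) = 3*(-13) - 2*(45) - 3*(46) = -267; iterating: f(3)=-267, f(4)=-910, f(5)=-2157, f(6)=-3850, f(7)=-4506, f(8)=653, f(9)=22521, f(10)=79775; answer 79775
Part II: W1 = 79775; m = 79775; squarings mod 1055: 67^1=67, 67^2=269, 67^4=621, 67^8=566, 67^16=691, 67^32=621, 67^64=566, 67^128=691, 67^256=621, 67^512=566, 67^1024=691, 67^2048=621, 67^4096=566, 67^8192=691, 67^16384=621, 67^32768=566, 67^65536=691; 67^79775 = 67^1 * 67^2 * 67^4 * 67^8 * 67^16 * 67^128 * 67^256 * 67^512 * 67^1024 * 67^4096 * 67^8192 * 67^65536 = 88 (mod 1055); answer 88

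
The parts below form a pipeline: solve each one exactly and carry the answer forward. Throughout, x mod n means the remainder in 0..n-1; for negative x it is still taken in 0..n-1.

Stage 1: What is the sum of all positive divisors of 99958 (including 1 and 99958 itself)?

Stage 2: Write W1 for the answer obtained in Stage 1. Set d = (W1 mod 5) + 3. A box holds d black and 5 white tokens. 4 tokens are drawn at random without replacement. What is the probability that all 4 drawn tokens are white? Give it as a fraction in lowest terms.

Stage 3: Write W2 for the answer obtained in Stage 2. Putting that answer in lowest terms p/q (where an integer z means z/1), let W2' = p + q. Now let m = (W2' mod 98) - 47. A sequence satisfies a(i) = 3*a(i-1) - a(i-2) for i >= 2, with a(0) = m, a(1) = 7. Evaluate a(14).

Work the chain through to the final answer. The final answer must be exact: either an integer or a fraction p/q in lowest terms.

Stage 1: 99958 = 2 * 23 * 41 * 53; sigma = (1 + 2) * (1 + 23) * (1 + 41) * (1 + 53) = 3 * 24 * 42 * 54 = 163296; answer 163296
Stage 2: W1 = 163296; d = 4; total draws C(9,4) = 126; favorable C(5,4) = 5; P = 5/126; answer 5/126
Stage 3: W2 = 5/126; threaded value p + q = 131; m = -14; a(2) = 3*(7) - 1*(-14) = 35; iterating: a(2)=35, a(3)=98, a(4)=259, a(5)=679, a(6)=1778, a(7)=4655, a(8)=12187, a(9)=31906, a(10)=83531, a(11)=218687, a(12)=572530, a(13)=1498903, a(14)=3924179; answer 3924179

3924179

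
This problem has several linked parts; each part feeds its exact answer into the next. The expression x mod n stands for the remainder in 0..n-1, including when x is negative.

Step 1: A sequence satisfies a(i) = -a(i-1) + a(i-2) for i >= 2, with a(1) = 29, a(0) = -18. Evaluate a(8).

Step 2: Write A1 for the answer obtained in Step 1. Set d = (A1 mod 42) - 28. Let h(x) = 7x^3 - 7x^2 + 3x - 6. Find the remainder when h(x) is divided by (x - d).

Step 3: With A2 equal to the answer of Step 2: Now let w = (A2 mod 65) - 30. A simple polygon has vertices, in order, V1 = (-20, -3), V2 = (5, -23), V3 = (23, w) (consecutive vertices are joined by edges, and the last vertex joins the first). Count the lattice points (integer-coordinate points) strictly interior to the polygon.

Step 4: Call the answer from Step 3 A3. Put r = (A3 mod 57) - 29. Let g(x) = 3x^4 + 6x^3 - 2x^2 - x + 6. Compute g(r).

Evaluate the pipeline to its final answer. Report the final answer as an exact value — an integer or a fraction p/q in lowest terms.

Step 1: a(2) = -1*(29) + 1*(-18) = -47; iterating: a(2)=-47, a(3)=76, a(4)=-123, a(5)=199, a(6)=-322, a(7)=521, a(8)=-843; answer -843
Step 2: A1 = -843; d = 11; remainder = value at the root: 7*(11)^3 - 7*(11)^2 + 3*(11)^1 - 6 = (9317) + (-847) + (33) + (-6) = 8497; answer 8497
Step 3: A2 = 8497; w = 17; cross terms: (-20*-23 - 5*-3)=475, (5*17 - 23*-23)=614, (23*-3 - -20*17)=271; twice the area = |1360| = 1360; area = 680; boundary points = 5 + 2 + 1 = 8; strictly interior points = area - boundary/2 + 1 = 677; answer 677
Step 4: A3 = 677; r = 21; 3*(21)^4 + 6*(21)^3 - 2*(21)^2 - 1*(21)^1 + 6 = (583443) + (55566) + (-882) + (-21) + (6) = 638112; answer 638112

638112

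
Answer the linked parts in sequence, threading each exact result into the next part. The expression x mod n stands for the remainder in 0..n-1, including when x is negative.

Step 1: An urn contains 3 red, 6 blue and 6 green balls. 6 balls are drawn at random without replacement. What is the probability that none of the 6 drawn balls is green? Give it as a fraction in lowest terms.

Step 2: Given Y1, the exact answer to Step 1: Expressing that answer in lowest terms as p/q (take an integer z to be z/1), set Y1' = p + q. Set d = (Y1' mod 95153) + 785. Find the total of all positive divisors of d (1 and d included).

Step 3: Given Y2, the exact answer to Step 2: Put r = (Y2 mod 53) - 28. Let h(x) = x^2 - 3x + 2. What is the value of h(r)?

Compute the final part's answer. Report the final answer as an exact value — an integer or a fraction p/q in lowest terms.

Step 1: total draws C(15,6) = 5005; favorable C(9,6) = 84; P = 12/715; answer 12/715
Step 2: Y1 = 12/715; threaded value p + q = 727; d = 1512; 1512 = 2^3 * 3^3 * 7; sigma = (1 + 2 + 4 + 8) * (1 + 3 + 9 + 27) * (1 + 7) = 15 * 40 * 8 = 4800; answer 4800
Step 3: Y2 = 4800; r = 2; 1*(2)^2 - 3*(2)^1 + 2 = (4) + (-6) + (2) = 0; answer 0

0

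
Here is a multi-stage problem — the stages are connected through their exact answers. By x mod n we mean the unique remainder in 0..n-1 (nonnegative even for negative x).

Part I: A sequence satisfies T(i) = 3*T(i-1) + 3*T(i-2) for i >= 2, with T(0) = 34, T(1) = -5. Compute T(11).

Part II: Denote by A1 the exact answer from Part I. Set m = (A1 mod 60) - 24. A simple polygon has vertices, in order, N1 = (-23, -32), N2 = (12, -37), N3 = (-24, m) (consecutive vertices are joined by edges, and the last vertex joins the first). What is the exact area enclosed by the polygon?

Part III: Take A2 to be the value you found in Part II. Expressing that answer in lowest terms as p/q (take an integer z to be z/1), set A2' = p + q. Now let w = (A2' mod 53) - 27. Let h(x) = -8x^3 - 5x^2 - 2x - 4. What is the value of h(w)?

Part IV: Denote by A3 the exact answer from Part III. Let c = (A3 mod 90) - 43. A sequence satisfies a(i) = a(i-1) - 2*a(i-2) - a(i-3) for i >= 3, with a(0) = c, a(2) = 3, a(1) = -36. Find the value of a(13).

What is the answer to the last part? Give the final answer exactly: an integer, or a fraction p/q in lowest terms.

-1947

Part I: T(2) = 3*(-5) + 3*(34) = 87; iterating: T(2)=87, T(3)=246, T(4)=999, T(5)=3735, T(6)=14202, T(7)=53811, T(8)=204039, T(9)=773550, T(10)=2932767, T(11)=11118951; answer 11118951
Part II: A1 = 11118951; m = 27; cross terms: (-23*-37 - 12*-32)=1235, (12*27 - -24*-37)=-564, (-24*-32 - -23*27)=1389; twice the area = |2060| = 2060; area = 1030; answer 1030
Part III: A2 = 1030; threaded value p + q = 1031; w = -3; -8*(-3)^3 - 5*(-3)^2 - 2*(-3)^1 - 4 = (216) + (-45) + (6) + (-4) = 173; answer 173
Part IV: A3 = 173; c = 40; a(3) = 1*(3) - 2*(-36) - 1*(40) = 35; iterating: a(3)=35, a(4)=65, a(5)=-8, a(6)=-173, a(7)=-222, a(8)=132, a(9)=749, a(10)=707, a(11)=-923, a(12)=-3086, a(13)=-1947; answer -1947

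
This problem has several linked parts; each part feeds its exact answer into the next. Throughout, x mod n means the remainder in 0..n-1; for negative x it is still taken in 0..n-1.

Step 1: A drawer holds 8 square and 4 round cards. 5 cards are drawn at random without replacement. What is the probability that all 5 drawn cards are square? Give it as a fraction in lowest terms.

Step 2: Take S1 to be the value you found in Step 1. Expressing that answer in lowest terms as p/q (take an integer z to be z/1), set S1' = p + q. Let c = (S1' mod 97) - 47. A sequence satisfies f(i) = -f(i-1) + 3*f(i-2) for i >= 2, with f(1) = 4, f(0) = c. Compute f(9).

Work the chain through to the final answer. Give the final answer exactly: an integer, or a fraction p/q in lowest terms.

Step 1: total draws C(12,5) = 792; favorable C(8,5) = 56; P = 7/99; answer 7/99
Step 2: S1 = 7/99; threaded value p + q = 106; c = -38; f(2) = -1*(4) + 3*(-38) = -118; iterating: f(2)=-118, f(3)=130, f(4)=-484, f(5)=874, f(6)=-2326, f(7)=4948, f(8)=-11926, f(9)=26770; answer 26770

26770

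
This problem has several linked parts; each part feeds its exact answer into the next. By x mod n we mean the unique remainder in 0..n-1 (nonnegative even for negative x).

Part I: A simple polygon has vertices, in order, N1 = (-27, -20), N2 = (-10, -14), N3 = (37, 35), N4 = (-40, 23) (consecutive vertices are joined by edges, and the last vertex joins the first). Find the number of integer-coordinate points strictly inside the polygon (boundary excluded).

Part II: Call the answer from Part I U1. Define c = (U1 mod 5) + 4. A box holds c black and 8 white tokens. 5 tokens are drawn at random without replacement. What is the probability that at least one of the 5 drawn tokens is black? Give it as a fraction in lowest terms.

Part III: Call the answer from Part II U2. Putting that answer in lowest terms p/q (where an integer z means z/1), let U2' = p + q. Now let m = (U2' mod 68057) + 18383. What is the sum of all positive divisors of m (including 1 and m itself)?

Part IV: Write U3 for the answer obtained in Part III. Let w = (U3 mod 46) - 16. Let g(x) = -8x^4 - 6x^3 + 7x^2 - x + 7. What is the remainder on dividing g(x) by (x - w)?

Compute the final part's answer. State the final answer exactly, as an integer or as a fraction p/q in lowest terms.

Part I: cross terms: (-27*-14 - -10*-20)=178, (-10*35 - 37*-14)=168, (37*23 - -40*35)=2251, (-40*-20 - -27*23)=1421; twice the area = |4018| = 4018; area = 2009; boundary points = 1 + 1 + 1 + 1 = 4; strictly interior points = area - boundary/2 + 1 = 2008; answer 2008
Part II: U1 = 2008; c = 7; total draws C(15,5) = 3003; complement C(8,5) = 56; favorable 3003 - 56 = 2947; P = 421/429; answer 421/429
Part III: U2 = 421/429; threaded value p + q = 850; m = 19233; 19233 = 3^2 * 2137; sigma = (1 + 3 + 9) * (1 + 2137) = 13 * 2138 = 27794; answer 27794
Part IV: U3 = 27794; w = -6; remainder = value at the root: -8*(-6)^4 - 6*(-6)^3 + 7*(-6)^2 - 1*(-6)^1 + 7 = (-10368) + (1296) + (252) + (6) + (7) = -8807; answer -8807

-8807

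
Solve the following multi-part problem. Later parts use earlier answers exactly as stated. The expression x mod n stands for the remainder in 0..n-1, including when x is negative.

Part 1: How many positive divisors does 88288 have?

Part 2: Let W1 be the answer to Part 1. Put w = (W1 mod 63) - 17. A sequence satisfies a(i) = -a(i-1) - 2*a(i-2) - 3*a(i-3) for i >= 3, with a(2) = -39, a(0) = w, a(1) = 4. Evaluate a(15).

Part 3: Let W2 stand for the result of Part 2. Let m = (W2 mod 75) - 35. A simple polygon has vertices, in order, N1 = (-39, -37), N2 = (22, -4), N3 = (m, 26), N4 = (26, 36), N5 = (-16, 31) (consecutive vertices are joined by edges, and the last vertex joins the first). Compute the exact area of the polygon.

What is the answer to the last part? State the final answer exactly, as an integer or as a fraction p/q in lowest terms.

3809/2

Part 1: 88288 = 2^5 * 31 * 89; number of divisors = (5+1) * (1+1) * (1+1) = 24; answer 24
Part 2: W1 = 24; w = 7; a(3) = -1*(-39) - 2*(4) - 3*(7) = 10; iterating: a(3)=10, a(4)=56, a(5)=41, a(6)=-183, a(7)=-67, a(8)=310, a(9)=373, a(10)=-792, a(11)=-884, a(12)=1349, a(13)=2795, a(14)=-2841, a(15)=-6796; answer -6796
Part 3: W2 = -6796; m = -6; cross terms: (-39*-4 - 22*-37)=970, (22*26 - -6*-4)=548, (-6*36 - 26*26)=-892, (26*31 - -16*36)=1382, (-16*-37 - -39*31)=1801; twice the area = |3809| = 3809; area = 3809/2; answer 3809/2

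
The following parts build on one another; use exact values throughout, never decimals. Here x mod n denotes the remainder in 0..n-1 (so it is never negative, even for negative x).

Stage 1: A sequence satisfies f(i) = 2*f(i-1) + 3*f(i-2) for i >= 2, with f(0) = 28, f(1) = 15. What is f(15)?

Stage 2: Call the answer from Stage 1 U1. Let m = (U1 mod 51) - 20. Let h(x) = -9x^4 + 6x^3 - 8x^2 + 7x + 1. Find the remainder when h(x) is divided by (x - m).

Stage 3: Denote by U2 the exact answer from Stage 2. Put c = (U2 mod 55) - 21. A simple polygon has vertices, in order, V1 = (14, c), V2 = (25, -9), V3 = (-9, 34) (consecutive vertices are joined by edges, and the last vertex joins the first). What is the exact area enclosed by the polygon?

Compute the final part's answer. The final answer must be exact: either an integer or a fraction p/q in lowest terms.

Stage 1: f(2) = 2*(15) + 3*(28) = 114; iterating: f(2)=114, f(3)=273, f(4)=888, f(5)=2595, f(6)=7854, f(7)=23493, f(8)=70548, f(9)=211575, f(10)=634794, f(11)=1904313, f(12)=5713008, f(13)=17138955, f(14)=51416934, f(15)=154250733; answer 154250733
Stage 2: U1 = 154250733; m = -11; remainder = value at the root: -9*(-11)^4 + 6*(-11)^3 - 8*(-11)^2 + 7*(-11)^1 + 1 = (-131769) + (-7986) + (-968) + (-77) + (1) = -140799; answer -140799
Stage 3: U2 = -140799; c = -20; cross terms: (14*-9 - 25*-20)=374, (25*34 - -9*-9)=769, (-9*-20 - 14*34)=-296; twice the area = |847| = 847; area = 847/2; answer 847/2

847/2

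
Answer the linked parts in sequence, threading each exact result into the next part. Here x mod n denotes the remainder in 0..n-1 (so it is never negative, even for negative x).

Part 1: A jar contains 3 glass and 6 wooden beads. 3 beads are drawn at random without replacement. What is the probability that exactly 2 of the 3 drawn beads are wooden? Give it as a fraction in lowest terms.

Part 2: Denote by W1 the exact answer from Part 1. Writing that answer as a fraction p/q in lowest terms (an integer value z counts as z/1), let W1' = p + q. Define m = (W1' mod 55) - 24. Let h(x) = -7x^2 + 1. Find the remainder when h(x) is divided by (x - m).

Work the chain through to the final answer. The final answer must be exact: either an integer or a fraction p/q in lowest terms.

-2526

Part 1: total draws C(9,3) = 84; favorable C(6,2)*C(3,1) = 45; P = 15/28; answer 15/28
Part 2: W1 = 15/28; threaded value p + q = 43; m = 19; remainder = value at the root: -7*(19)^2 + 1 = (-2527) + (1) = -2526; answer -2526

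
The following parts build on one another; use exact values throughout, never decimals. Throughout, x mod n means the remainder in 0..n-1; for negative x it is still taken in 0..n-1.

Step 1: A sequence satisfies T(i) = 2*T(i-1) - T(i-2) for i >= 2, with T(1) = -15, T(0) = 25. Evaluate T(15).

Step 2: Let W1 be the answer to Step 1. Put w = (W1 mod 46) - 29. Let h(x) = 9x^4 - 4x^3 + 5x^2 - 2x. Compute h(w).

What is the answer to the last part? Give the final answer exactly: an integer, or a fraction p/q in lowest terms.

12720

Step 1: T(2) = 2*(-15) - 1*(25) = -55; iterating: T(2)=-55, T(3)=-95, T(4)=-135, T(5)=-175, T(6)=-215, T(7)=-255, T(8)=-295, T(9)=-335, T(10)=-375, T(11)=-415, T(12)=-455, T(13)=-495, T(14)=-535, T(15)=-575; answer -575
Step 2: W1 = -575; w = -6; 9*(-6)^4 - 4*(-6)^3 + 5*(-6)^2 - 2*(-6)^1 = (11664) + (864) + (180) + (12) = 12720; answer 12720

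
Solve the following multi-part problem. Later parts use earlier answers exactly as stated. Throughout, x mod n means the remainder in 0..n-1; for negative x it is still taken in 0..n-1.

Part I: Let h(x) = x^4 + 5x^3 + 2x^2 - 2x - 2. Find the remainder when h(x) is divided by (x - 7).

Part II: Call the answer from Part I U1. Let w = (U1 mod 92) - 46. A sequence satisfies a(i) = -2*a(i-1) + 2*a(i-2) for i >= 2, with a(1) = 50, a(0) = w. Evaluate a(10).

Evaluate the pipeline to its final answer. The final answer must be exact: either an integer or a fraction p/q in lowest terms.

Part I: remainder = value at the root: 1*(7)^4 + 5*(7)^3 + 2*(7)^2 - 2*(7)^1 - 2 = (2401) + (1715) + (98) + (-14) + (-2) = 4198; answer 4198
Part II: U1 = 4198; w = 12; a(2) = -2*(50) + 2*(12) = -76; iterating: a(2)=-76, a(3)=252, a(4)=-656, a(5)=1816, a(6)=-4944, a(7)=13520, a(8)=-36928, a(9)=100896, a(10)=-275648; answer -275648

-275648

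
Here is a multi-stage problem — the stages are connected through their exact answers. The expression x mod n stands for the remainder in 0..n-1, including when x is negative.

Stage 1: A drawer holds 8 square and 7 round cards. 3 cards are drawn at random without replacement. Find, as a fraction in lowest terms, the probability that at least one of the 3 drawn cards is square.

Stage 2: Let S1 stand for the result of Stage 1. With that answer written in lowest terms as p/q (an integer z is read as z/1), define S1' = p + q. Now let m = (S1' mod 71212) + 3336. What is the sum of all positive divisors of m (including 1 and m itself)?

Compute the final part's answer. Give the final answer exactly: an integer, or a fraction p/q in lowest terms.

3362

Stage 1: total draws C(15,3) = 455; complement C(7,3) = 35; favorable 455 - 35 = 420; P = 12/13; answer 12/13
Stage 2: S1 = 12/13; threaded value p + q = 25; m = 3361; 3361 is prime, so its only divisors are 1 and 3361; sigma = 1 + 3361 = 3362; answer 3362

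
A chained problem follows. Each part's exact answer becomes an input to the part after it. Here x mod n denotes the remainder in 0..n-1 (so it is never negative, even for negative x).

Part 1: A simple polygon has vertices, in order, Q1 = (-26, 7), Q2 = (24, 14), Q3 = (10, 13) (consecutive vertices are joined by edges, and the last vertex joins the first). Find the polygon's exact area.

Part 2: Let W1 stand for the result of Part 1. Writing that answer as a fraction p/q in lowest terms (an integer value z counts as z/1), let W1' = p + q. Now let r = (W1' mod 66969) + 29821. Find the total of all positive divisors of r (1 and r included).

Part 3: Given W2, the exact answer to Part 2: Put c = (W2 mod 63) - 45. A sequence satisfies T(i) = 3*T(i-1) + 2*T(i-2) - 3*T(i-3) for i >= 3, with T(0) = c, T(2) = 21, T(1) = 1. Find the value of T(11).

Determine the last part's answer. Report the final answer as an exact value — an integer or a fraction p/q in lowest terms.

Part 1: cross terms: (-26*14 - 24*7)=-532, (24*13 - 10*14)=172, (10*7 - -26*13)=408; twice the area = |48| = 48; area = 24; answer 24
Part 2: W1 = 24; threaded value p + q = 25; r = 29846; 29846 = 2 * 14923; sigma = (1 + 2) * (1 + 14923) = 3 * 14924 = 44772; answer 44772
Part 3: W2 = 44772; c = -3; T(3) = 3*(21) + 2*(1) - 3*(-3) = 74; iterating: T(3)=74, T(4)=261, T(5)=868, T(6)=2904, T(7)=9665, T(8)=32199, T(9)=107215, T(10)=357048, T(11)=1188977; answer 1188977

1188977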